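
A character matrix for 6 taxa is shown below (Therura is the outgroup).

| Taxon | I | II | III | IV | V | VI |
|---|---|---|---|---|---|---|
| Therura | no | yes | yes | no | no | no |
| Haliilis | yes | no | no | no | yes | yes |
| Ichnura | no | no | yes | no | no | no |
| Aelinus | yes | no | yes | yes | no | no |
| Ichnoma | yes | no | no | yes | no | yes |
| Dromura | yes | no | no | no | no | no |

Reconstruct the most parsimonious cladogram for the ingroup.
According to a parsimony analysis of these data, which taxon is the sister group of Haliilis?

Ichnoma

Character polarity is set by the outgroup: the derived state is whichever differs from the outgroup's state, so for II, III the derived state is 'no', and for the remaining characters it is 'yes'.
I (derived state 'yes') is shared by Aelinus, Dromura, Haliilis, and Ichnoma — a synapomorphy uniting that clade.
II (derived state 'no') is shared by all ingroup taxa — unites the whole ingroup.
III: derived state 'no' in Dromura, Haliilis, and Ichnoma only — synapomorphy for {Dromura, Haliilis, Ichnoma}.
IV groups Aelinus and Ichnoma, which is incompatible with the clades supported by the remaining characters; treating it as convergent (homoplasy) costs fewer steps than any alternative tree.
V (derived state 'yes') is unique to Haliilis (autapomorphy; uninformative for grouping).
VI: derived state 'yes' in Haliilis and Ichnoma only — synapomorphy for {Haliilis, Ichnoma}.
Most parsimonious ingroup topology: ((((Haliilis,Ichnoma),Dromura),Aelinus),Ichnura).
Haliilis and Ichnoma form a cherry on this tree, so they are sister taxa.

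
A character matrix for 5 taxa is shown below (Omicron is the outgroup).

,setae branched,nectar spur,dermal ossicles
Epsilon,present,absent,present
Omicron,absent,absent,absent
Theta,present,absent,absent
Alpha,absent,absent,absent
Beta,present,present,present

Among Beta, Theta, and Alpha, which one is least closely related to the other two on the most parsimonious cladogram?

The outgroup has state 'absent' for every character, so 'present' is the derived state throughout.
setae branched (derived state 'present') is shared by Beta, Epsilon, and Theta — a synapomorphy uniting that clade.
nectar spur (derived state 'present') is unique to Beta (autapomorphy; uninformative for grouping).
dermal ossicles: derived state 'present' in Beta and Epsilon only — synapomorphy for {Beta, Epsilon}.
Most parsimonious ingroup topology: (((Beta,Epsilon),Theta),Alpha).
Theta and Beta share a more recent common ancestor with each other than either does with Alpha, so Alpha is the least closely related of the three.

Alpha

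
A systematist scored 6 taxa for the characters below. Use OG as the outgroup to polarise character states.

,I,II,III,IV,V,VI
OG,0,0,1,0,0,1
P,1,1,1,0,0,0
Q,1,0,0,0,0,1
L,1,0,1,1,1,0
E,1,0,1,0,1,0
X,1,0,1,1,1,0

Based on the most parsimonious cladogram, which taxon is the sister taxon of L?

Character polarity is set by the outgroup: the derived state is whichever differs from the outgroup's state, so for III, VI the derived state is '0', and for the remaining characters it is '1'.
I (derived state '1') is shared by all ingroup taxa — unites the whole ingroup.
II: derived state '1' in P only — an autapomorphy, so it tells us nothing about relationships among taxa.
III: derived state '0' in Q only — an autapomorphy, so it tells us nothing about relationships among taxa.
IV: derived state '1' in L and X only — synapomorphy for {L, X}.
V: derived state '1' in E, L, and X only — synapomorphy for {E, L, X}.
Only E, L, P, and X show the derived state '0' for VI, supporting them as a clade.
Most parsimonious ingroup topology: ((P,((L,X),E)),Q).
L and X form a cherry on this tree, so they are sister taxa.

X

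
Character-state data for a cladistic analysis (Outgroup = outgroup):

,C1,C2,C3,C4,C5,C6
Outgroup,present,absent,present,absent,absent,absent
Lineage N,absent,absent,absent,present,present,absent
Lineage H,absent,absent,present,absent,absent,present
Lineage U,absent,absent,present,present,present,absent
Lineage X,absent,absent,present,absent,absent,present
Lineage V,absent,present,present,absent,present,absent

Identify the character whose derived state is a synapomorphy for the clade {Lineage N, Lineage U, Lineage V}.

C5

Character polarity is set by the outgroup: the derived state is whichever differs from the outgroup's state, so for C1, C3 the derived state is 'absent', and for the remaining characters it is 'present'.
All ingroup taxa share the derived state 'absent' for C1; it defines the ingroup but does not resolve relationships within it.
C2 (derived state 'present') is unique to Lineage V (autapomorphy; uninformative for grouping).
C3 (derived state 'absent') is unique to Lineage N (autapomorphy; uninformative for grouping).
Only Lineage N and Lineage U show the derived state 'present' for C4, supporting them as a clade.
Only Lineage N, Lineage U, and Lineage V show the derived state 'present' for C5, supporting them as a clade.
C6: derived state 'present' in Lineage H and Lineage X only — synapomorphy for {Lineage H, Lineage X}.
Most parsimonious ingroup topology: (((Lineage N,Lineage U),Lineage V),(Lineage H,Lineage X)).
The clade {Lineage N, Lineage U, Lineage V} is supported by C5: its derived state 'present' occurs in exactly those taxa and in no other taxon (including the outgroup).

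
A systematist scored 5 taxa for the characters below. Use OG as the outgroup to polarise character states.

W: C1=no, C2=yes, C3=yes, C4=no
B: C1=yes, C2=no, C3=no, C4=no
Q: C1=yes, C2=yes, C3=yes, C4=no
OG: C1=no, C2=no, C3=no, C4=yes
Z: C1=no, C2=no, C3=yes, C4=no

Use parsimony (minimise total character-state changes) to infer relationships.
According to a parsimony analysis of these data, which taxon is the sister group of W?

Character polarity is set by the outgroup: the derived state is whichever differs from the outgroup's state, so for C4 the derived state is 'no', and for the remaining characters it is 'yes'.
C1 (state 'yes') occurs in B and Q but conflicts with the nesting implied by the other characters — most parsimoniously interpreted as homoplasy.
C2: derived state 'yes' in Q and W only — synapomorphy for {Q, W}.
C3: derived state 'yes' in Q, W, and Z only — synapomorphy for {Q, W, Z}.
All ingroup taxa share the derived state 'no' for C4; it defines the ingroup but does not resolve relationships within it.
Most parsimonious ingroup topology: (B,(Z,(Q,W))).
W and Q form a cherry on this tree, so they are sister taxa.

Q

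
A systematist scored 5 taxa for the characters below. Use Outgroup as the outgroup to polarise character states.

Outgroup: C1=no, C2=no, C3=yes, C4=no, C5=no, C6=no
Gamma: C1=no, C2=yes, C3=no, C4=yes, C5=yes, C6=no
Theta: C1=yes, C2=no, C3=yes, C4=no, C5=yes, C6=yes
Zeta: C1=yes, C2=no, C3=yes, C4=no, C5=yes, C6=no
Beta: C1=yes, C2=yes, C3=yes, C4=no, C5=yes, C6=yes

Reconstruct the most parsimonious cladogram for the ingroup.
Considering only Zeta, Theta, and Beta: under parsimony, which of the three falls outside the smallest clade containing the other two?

Character polarity is set by the outgroup: the derived state is whichever differs from the outgroup's state, so for C3 the derived state is 'no', and for the remaining characters it is 'yes'.
Only Beta, Theta, and Zeta show the derived state 'yes' for C1, supporting them as a clade.
C2 groups Beta and Gamma, which is incompatible with the clades supported by the remaining characters; treating it as convergent (homoplasy) costs fewer steps than any alternative tree.
C3: derived state 'no' in Gamma only — an autapomorphy, so it tells us nothing about relationships among taxa.
C4 (derived state 'yes') is unique to Gamma (autapomorphy; uninformative for grouping).
All ingroup taxa share the derived state 'yes' for C5; it defines the ingroup but does not resolve relationships within it.
C6 (derived state 'yes') is shared by Beta and Theta — a synapomorphy uniting that clade.
Most parsimonious ingroup topology: (Gamma,((Theta,Beta),Zeta)).
Beta and Theta share a more recent common ancestor with each other than either does with Zeta, so Zeta is the least closely related of the three.

Zeta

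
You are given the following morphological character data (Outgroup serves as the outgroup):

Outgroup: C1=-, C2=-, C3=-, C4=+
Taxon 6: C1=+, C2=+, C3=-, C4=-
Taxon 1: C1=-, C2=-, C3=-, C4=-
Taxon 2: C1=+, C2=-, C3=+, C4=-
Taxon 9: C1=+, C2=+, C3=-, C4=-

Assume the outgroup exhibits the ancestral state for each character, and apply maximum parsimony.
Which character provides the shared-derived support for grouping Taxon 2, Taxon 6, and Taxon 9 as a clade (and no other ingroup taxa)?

C1

Character polarity is set by the outgroup: the derived state is whichever differs from the outgroup's state, so for C4 the derived state is '-', and for the remaining characters it is '+'.
C1 (derived state '+') is shared by Taxon 2, Taxon 6, and Taxon 9 — a synapomorphy uniting that clade.
C2: derived state '+' in Taxon 6 and Taxon 9 only — synapomorphy for {Taxon 6, Taxon 9}.
C3: derived state '+' in Taxon 2 only — an autapomorphy, so it tells us nothing about relationships among taxa.
All ingroup taxa share the derived state '-' for C4; it defines the ingroup but does not resolve relationships within it.
Most parsimonious ingroup topology: (((Taxon 6,Taxon 9),Taxon 2),Taxon 1).
The clade {Taxon 2, Taxon 6, Taxon 9} is supported by C1: its derived state '+' occurs in exactly those taxa and in no other taxon (including the outgroup).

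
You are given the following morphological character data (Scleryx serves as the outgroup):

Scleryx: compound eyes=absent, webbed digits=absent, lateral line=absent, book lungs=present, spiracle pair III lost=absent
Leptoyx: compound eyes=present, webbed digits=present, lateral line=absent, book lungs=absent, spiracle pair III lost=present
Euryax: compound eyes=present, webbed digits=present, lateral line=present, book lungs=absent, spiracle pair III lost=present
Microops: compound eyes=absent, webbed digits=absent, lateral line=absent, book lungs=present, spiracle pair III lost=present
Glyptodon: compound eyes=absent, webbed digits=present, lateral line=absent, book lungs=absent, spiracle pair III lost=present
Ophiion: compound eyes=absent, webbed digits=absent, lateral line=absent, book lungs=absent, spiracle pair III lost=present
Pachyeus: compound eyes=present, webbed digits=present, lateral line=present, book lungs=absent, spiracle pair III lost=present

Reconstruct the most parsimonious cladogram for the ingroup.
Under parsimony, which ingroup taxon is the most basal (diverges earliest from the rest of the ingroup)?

Character polarity is set by the outgroup: the derived state is whichever differs from the outgroup's state, so for book lungs the derived state is 'absent', and for the remaining characters it is 'present'.
compound eyes (derived state 'present') is shared by Euryax, Leptoyx, and Pachyeus — a synapomorphy uniting that clade.
webbed digits (derived state 'present') is shared by Euryax, Glyptodon, Leptoyx, and Pachyeus — a synapomorphy uniting that clade.
lateral line: derived state 'present' in Euryax and Pachyeus only — synapomorphy for {Euryax, Pachyeus}.
book lungs (derived state 'absent') is shared by Euryax, Glyptodon, Leptoyx, Ophiion, and Pachyeus — a synapomorphy uniting that clade.
All ingroup taxa share the derived state 'present' for spiracle pair III lost; it defines the ingroup but does not resolve relationships within it.
Most parsimonious ingroup topology: ((((Leptoyx,(Euryax,Pachyeus)),Glyptodon),Ophiion),Microops).
Microops is sister to the clade containing all other ingroup taxa, so it is the earliest-diverging (most basal) ingroup lineage.

Microops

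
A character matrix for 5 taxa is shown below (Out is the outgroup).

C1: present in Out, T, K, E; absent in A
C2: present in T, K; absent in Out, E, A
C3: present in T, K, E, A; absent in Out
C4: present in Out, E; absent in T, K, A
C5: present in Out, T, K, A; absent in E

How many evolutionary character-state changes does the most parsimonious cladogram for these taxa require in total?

5

Character polarity is set by the outgroup: the derived state is whichever differs from the outgroup's state, so for C1, C4, C5 the derived state is 'absent', and for the remaining characters it is 'present'.
C1 (derived state 'absent') is unique to A (autapomorphy; uninformative for grouping).
Only K and T show the derived state 'present' for C2, supporting them as a clade.
All ingroup taxa share the derived state 'present' for C3; it defines the ingroup but does not resolve relationships within it.
C4 (derived state 'absent') is shared by A, K, and T — a synapomorphy uniting that clade.
C5 (derived state 'absent') is unique to E (autapomorphy; uninformative for grouping).
Most parsimonious ingroup topology: (((T,K),A),E).
Changes per character on this tree: C1: 1; C2: 1; C3: 1; C4: 1; C5: 1.
Total = 5.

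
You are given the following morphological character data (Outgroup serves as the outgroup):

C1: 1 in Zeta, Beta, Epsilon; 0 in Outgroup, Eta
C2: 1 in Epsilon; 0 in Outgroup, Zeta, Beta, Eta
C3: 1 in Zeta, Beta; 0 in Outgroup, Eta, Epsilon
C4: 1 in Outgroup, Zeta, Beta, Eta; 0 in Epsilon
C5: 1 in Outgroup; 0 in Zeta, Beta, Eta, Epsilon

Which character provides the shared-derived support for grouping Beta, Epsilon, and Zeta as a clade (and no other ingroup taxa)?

C1

Character polarity is set by the outgroup: the derived state is whichever differs from the outgroup's state, so for C4, C5 the derived state is '0', and for the remaining characters it is '1'.
Only Beta, Epsilon, and Zeta show the derived state '1' for C1, supporting them as a clade.
C2 (derived state '1') is unique to Epsilon (autapomorphy; uninformative for grouping).
Only Beta and Zeta show the derived state '1' for C3, supporting them as a clade.
C4: derived state '0' in Epsilon only — an autapomorphy, so it tells us nothing about relationships among taxa.
All ingroup taxa share the derived state '0' for C5; it defines the ingroup but does not resolve relationships within it.
Most parsimonious ingroup topology: (((Zeta,Beta),Epsilon),Eta).
The clade {Beta, Epsilon, Zeta} is supported by C1: its derived state '1' occurs in exactly those taxa and in no other taxon (including the outgroup).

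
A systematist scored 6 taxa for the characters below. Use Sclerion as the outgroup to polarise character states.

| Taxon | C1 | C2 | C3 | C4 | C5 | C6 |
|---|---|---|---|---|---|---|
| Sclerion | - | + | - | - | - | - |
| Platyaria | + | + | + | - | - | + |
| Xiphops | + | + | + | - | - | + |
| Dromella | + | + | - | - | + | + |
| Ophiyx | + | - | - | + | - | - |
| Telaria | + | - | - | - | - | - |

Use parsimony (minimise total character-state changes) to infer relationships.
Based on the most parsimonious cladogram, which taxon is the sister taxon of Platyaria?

Xiphops

Character polarity is set by the outgroup: the derived state is whichever differs from the outgroup's state, so for C2 the derived state is '-', and for the remaining characters it is '+'.
All ingroup taxa share the derived state '+' for C1; it defines the ingroup but does not resolve relationships within it.
C2: derived state '-' in Ophiyx and Telaria only — synapomorphy for {Ophiyx, Telaria}.
C3 (derived state '+') is shared by Platyaria and Xiphops — a synapomorphy uniting that clade.
C4 (derived state '+') is unique to Ophiyx (autapomorphy; uninformative for grouping).
C5: derived state '+' in Dromella only — an autapomorphy, so it tells us nothing about relationships among taxa.
Only Dromella, Platyaria, and Xiphops show the derived state '+' for C6, supporting them as a clade.
Most parsimonious ingroup topology: (((Platyaria,Xiphops),Dromella),(Ophiyx,Telaria)).
Platyaria and Xiphops form a cherry on this tree, so they are sister taxa.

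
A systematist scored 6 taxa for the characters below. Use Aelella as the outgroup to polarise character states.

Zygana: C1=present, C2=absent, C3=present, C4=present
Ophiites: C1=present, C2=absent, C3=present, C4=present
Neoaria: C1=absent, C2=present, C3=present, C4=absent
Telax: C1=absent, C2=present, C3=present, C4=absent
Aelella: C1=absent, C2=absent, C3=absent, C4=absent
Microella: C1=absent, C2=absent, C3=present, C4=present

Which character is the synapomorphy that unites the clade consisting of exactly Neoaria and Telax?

The outgroup has state 'absent' for every character, so 'present' is the derived state throughout.
C1: derived state 'present' in Ophiites and Zygana only — synapomorphy for {Ophiites, Zygana}.
Only Neoaria and Telax show the derived state 'present' for C2, supporting them as a clade.
All ingroup taxa share the derived state 'present' for C3; it defines the ingroup but does not resolve relationships within it.
C4: derived state 'present' in Microella, Ophiites, and Zygana only — synapomorphy for {Microella, Ophiites, Zygana}.
Most parsimonious ingroup topology: (((Ophiites,Zygana),Microella),(Telax,Neoaria)).
The clade {Neoaria, Telax} is supported by C2: its derived state 'present' occurs in exactly those taxa and in no other taxon (including the outgroup).

C2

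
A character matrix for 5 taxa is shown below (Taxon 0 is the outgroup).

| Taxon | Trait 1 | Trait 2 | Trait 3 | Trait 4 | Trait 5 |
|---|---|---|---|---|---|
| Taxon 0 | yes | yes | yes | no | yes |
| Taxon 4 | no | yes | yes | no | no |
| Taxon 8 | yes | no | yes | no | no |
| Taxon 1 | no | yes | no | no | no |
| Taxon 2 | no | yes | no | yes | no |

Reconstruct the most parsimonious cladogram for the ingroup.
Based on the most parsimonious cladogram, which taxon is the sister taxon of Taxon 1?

Taxon 2

Character polarity is set by the outgroup: the derived state is whichever differs from the outgroup's state, so for Trait 1, Trait 2, Trait 3, Trait 5 the derived state is 'no', and for the remaining characters it is 'yes'.
Trait 1 (derived state 'no') is shared by Taxon 1, Taxon 2, and Taxon 4 — a synapomorphy uniting that clade.
Trait 2: derived state 'no' in Taxon 8 only — an autapomorphy, so it tells us nothing about relationships among taxa.
Trait 3: derived state 'no' in Taxon 1 and Taxon 2 only — synapomorphy for {Taxon 1, Taxon 2}.
Trait 4 (derived state 'yes') is unique to Taxon 2 (autapomorphy; uninformative for grouping).
Trait 5 (derived state 'no') is shared by all ingroup taxa — unites the whole ingroup.
Most parsimonious ingroup topology: (Taxon 8,((Taxon 2,Taxon 1),Taxon 4)).
Taxon 1 and Taxon 2 form a cherry on this tree, so they are sister taxa.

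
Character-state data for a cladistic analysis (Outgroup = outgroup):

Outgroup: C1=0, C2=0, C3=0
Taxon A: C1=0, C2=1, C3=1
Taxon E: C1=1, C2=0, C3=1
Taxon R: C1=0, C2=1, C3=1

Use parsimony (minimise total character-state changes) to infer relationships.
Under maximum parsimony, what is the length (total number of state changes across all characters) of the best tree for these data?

3

The outgroup has state '0' for every character, so '1' is the derived state throughout.
C1 (derived state '1') is unique to Taxon E (autapomorphy; uninformative for grouping).
Only Taxon A and Taxon R show the derived state '1' for C2, supporting them as a clade.
All ingroup taxa share the derived state '1' for C3; it defines the ingroup but does not resolve relationships within it.
Most parsimonious ingroup topology: ((Taxon A,Taxon R),Taxon E).
Changes per character on this tree: C1: 1; C2: 1; C3: 1.
Total = 3.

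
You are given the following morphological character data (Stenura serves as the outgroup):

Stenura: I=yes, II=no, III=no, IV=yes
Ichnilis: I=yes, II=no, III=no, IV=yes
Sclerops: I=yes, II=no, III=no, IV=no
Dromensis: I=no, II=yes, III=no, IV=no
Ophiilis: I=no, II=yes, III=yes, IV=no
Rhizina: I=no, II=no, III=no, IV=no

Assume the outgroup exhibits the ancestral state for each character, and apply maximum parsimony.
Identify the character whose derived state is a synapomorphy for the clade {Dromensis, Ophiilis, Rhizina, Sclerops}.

Character polarity is set by the outgroup: the derived state is whichever differs from the outgroup's state, so for I, IV the derived state is 'no', and for the remaining characters it is 'yes'.
I (derived state 'no') is shared by Dromensis, Ophiilis, and Rhizina — a synapomorphy uniting that clade.
Only Dromensis and Ophiilis show the derived state 'yes' for II, supporting them as a clade.
III: derived state 'yes' in Ophiilis only — an autapomorphy, so it tells us nothing about relationships among taxa.
IV (derived state 'no') is shared by Dromensis, Ophiilis, Rhizina, and Sclerops — a synapomorphy uniting that clade.
Most parsimonious ingroup topology: (Ichnilis,(Sclerops,((Dromensis,Ophiilis),Rhizina))).
The clade {Dromensis, Ophiilis, Rhizina, Sclerops} is supported by IV: its derived state 'no' occurs in exactly those taxa and in no other taxon (including the outgroup).

IV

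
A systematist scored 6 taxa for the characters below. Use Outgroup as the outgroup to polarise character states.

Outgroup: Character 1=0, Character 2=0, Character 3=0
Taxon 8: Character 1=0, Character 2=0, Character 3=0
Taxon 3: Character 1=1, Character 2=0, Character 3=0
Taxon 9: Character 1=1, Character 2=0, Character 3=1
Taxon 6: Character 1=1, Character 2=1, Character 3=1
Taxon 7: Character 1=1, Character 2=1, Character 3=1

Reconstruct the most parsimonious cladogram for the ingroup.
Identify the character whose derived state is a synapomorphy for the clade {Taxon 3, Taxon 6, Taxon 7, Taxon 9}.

The outgroup has state '0' for every character, so '1' is the derived state throughout.
Only Taxon 3, Taxon 6, Taxon 7, and Taxon 9 show the derived state '1' for Character 1, supporting them as a clade.
Only Taxon 6 and Taxon 7 show the derived state '1' for Character 2, supporting them as a clade.
Character 3: derived state '1' in Taxon 6, Taxon 7, and Taxon 9 only — synapomorphy for {Taxon 6, Taxon 7, Taxon 9}.
Most parsimonious ingroup topology: (Taxon 8,(Taxon 3,(Taxon 9,(Taxon 6,Taxon 7)))).
The clade {Taxon 3, Taxon 6, Taxon 7, Taxon 9} is supported by Character 1: its derived state '1' occurs in exactly those taxa and in no other taxon (including the outgroup).

Character 1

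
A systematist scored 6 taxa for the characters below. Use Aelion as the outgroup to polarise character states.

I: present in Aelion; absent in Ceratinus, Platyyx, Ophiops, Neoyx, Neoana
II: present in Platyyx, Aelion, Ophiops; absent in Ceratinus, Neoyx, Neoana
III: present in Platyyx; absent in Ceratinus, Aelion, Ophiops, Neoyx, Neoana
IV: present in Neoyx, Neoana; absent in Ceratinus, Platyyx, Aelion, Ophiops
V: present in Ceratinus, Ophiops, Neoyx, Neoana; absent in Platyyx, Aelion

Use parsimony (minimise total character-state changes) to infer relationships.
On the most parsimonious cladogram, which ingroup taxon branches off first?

Platyyx

Character polarity is set by the outgroup: the derived state is whichever differs from the outgroup's state, so for I, II the derived state is 'absent', and for the remaining characters it is 'present'.
I (derived state 'absent') is shared by all ingroup taxa — unites the whole ingroup.
II (derived state 'absent') is shared by Ceratinus, Neoana, and Neoyx — a synapomorphy uniting that clade.
III (derived state 'present') is unique to Platyyx (autapomorphy; uninformative for grouping).
IV: derived state 'present' in Neoana and Neoyx only — synapomorphy for {Neoana, Neoyx}.
V: derived state 'present' in Ceratinus, Neoana, Neoyx, and Ophiops only — synapomorphy for {Ceratinus, Neoana, Neoyx, Ophiops}.
Most parsimonious ingroup topology: ((((Neoana,Neoyx),Ceratinus),Ophiops),Platyyx).
Platyyx is sister to the clade containing all other ingroup taxa, so it is the earliest-diverging (most basal) ingroup lineage.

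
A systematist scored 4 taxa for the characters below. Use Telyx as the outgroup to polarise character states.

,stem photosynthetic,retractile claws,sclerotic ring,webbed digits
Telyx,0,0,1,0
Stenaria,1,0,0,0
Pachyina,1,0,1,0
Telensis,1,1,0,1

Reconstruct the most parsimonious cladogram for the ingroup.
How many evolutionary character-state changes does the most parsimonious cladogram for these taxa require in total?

4

Character polarity is set by the outgroup: the derived state is whichever differs from the outgroup's state, so for sclerotic ring the derived state is '0', and for the remaining characters it is '1'.
stem photosynthetic (derived state '1') is shared by all ingroup taxa — unites the whole ingroup.
retractile claws: derived state '1' in Telensis only — an autapomorphy, so it tells us nothing about relationships among taxa.
sclerotic ring: derived state '0' in Stenaria and Telensis only — synapomorphy for {Stenaria, Telensis}.
webbed digits: derived state '1' in Telensis only — an autapomorphy, so it tells us nothing about relationships among taxa.
Most parsimonious ingroup topology: ((Stenaria,Telensis),Pachyina).
Changes per character on this tree: stem photosynthetic: 1; retractile claws: 1; sclerotic ring: 1; webbed digits: 1.
Total = 4.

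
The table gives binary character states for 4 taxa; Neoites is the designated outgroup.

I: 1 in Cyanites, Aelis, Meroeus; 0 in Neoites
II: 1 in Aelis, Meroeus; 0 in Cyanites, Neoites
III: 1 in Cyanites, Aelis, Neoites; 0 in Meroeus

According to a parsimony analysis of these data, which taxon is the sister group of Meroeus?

Character polarity is set by the outgroup: the derived state is whichever differs from the outgroup's state, so for III the derived state is '0', and for the remaining characters it is '1'.
All ingroup taxa share the derived state '1' for I; it defines the ingroup but does not resolve relationships within it.
II (derived state '1') is shared by Aelis and Meroeus — a synapomorphy uniting that clade.
III: derived state '0' in Meroeus only — an autapomorphy, so it tells us nothing about relationships among taxa.
Most parsimonious ingroup topology: (Cyanites,(Meroeus,Aelis)).
Meroeus and Aelis form a cherry on this tree, so they are sister taxa.

Aelis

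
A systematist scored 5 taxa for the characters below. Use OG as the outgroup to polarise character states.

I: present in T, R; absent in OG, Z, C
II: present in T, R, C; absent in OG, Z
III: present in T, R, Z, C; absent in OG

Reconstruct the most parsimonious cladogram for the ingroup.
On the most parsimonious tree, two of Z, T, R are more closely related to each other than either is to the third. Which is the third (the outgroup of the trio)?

The outgroup has state 'absent' for every character, so 'present' is the derived state throughout.
Only R and T show the derived state 'present' for I, supporting them as a clade.
II: derived state 'present' in C, R, and T only — synapomorphy for {C, R, T}.
III (derived state 'present') is shared by all ingroup taxa — unites the whole ingroup.
Most parsimonious ingroup topology: (((T,R),C),Z).
R and T share a more recent common ancestor with each other than either does with Z, so Z is the least closely related of the three.

Z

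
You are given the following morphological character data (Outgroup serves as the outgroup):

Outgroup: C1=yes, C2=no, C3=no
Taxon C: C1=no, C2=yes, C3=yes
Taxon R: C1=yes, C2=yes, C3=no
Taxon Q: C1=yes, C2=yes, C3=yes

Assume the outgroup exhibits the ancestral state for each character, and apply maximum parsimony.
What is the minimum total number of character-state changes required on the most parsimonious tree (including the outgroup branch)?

3

Character polarity is set by the outgroup: the derived state is whichever differs from the outgroup's state, so for C1 the derived state is 'no', and for the remaining characters it is 'yes'.
C1: derived state 'no' in Taxon C only — an autapomorphy, so it tells us nothing about relationships among taxa.
C2 (derived state 'yes') is shared by all ingroup taxa — unites the whole ingroup.
C3 (derived state 'yes') is shared by Taxon C and Taxon Q — a synapomorphy uniting that clade.
Most parsimonious ingroup topology: ((Taxon C,Taxon Q),Taxon R).
Changes per character on this tree: C1: 1; C2: 1; C3: 1.
Total = 3.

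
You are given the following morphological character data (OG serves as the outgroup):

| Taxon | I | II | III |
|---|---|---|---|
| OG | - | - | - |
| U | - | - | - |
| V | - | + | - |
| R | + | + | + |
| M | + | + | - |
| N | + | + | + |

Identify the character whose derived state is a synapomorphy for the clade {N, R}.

III

The outgroup has state '-' for every character, so '+' is the derived state throughout.
I: derived state '+' in M, N, and R only — synapomorphy for {M, N, R}.
II: derived state '+' in M, N, R, and V only — synapomorphy for {M, N, R, V}.
Only N and R show the derived state '+' for III, supporting them as a clade.
Most parsimonious ingroup topology: (U,(V,((R,N),M))).
The clade {N, R} is supported by III: its derived state '+' occurs in exactly those taxa and in no other taxon (including the outgroup).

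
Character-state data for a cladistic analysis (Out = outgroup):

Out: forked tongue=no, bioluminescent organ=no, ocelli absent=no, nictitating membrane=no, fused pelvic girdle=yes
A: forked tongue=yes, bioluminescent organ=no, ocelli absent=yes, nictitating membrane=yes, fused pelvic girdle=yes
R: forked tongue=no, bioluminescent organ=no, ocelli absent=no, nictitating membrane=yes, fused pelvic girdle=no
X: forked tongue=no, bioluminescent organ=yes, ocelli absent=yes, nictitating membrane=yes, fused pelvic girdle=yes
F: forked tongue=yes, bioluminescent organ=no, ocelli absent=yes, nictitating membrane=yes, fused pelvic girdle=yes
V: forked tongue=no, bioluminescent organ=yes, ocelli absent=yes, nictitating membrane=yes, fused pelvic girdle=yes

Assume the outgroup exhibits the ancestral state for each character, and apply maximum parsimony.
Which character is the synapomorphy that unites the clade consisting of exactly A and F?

Character polarity is set by the outgroup: the derived state is whichever differs from the outgroup's state, so for fused pelvic girdle the derived state is 'no', and for the remaining characters it is 'yes'.
forked tongue (derived state 'yes') is shared by A and F — a synapomorphy uniting that clade.
Only V and X show the derived state 'yes' for bioluminescent organ, supporting them as a clade.
ocelli absent (derived state 'yes') is shared by A, F, V, and X — a synapomorphy uniting that clade.
nictitating membrane (derived state 'yes') is shared by all ingroup taxa — unites the whole ingroup.
fused pelvic girdle (derived state 'no') is unique to R (autapomorphy; uninformative for grouping).
Most parsimonious ingroup topology: (((A,F),(X,V)),R).
The clade {A, F} is supported by forked tongue: its derived state 'yes' occurs in exactly those taxa and in no other taxon (including the outgroup).

forked tongue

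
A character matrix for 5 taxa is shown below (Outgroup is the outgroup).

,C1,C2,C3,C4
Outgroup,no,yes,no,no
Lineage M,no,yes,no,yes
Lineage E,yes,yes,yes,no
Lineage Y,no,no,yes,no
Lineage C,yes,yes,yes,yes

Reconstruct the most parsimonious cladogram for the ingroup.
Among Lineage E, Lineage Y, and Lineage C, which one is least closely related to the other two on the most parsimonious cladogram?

Lineage Y

Character polarity is set by the outgroup: the derived state is whichever differs from the outgroup's state, so for C2 the derived state is 'no', and for the remaining characters it is 'yes'.
C1: derived state 'yes' in Lineage C and Lineage E only — synapomorphy for {Lineage C, Lineage E}.
C2: derived state 'no' in Lineage Y only — an autapomorphy, so it tells us nothing about relationships among taxa.
C3 (derived state 'yes') is shared by Lineage C, Lineage E, and Lineage Y — a synapomorphy uniting that clade.
C4 (state 'yes') occurs in Lineage C and Lineage M but conflicts with the nesting implied by the other characters — most parsimoniously interpreted as homoplasy.
Most parsimonious ingroup topology: (Lineage M,(Lineage Y,(Lineage E,Lineage C))).
Lineage E and Lineage C share a more recent common ancestor with each other than either does with Lineage Y, so Lineage Y is the least closely related of the three.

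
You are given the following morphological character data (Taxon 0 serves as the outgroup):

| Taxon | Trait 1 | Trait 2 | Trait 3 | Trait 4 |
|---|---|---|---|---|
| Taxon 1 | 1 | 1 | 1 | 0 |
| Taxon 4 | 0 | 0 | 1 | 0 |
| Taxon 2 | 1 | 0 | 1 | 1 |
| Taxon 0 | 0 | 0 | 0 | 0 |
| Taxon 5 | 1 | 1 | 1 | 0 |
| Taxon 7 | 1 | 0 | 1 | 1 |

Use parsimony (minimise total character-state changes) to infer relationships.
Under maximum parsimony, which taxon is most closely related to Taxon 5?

The outgroup has state '0' for every character, so '1' is the derived state throughout.
Only Taxon 1, Taxon 2, Taxon 5, and Taxon 7 show the derived state '1' for Trait 1, supporting them as a clade.
Only Taxon 1 and Taxon 5 show the derived state '1' for Trait 2, supporting them as a clade.
Trait 3 (derived state '1') is shared by all ingroup taxa — unites the whole ingroup.
Trait 4: derived state '1' in Taxon 2 and Taxon 7 only — synapomorphy for {Taxon 2, Taxon 7}.
Most parsimonious ingroup topology: (Taxon 4,((Taxon 2,Taxon 7),(Taxon 1,Taxon 5))).
Taxon 5 and Taxon 1 form a cherry on this tree, so they are sister taxa.

Taxon 1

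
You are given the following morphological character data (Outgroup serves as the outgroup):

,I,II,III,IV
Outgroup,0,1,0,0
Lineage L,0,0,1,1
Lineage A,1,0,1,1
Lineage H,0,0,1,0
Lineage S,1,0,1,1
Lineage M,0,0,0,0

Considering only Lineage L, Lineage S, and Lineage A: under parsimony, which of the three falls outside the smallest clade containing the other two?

Character polarity is set by the outgroup: the derived state is whichever differs from the outgroup's state, so for II the derived state is '0', and for the remaining characters it is '1'.
Only Lineage A and Lineage S show the derived state '1' for I, supporting them as a clade.
II (derived state '0') is shared by all ingroup taxa — unites the whole ingroup.
III: derived state '1' in Lineage A, Lineage H, Lineage L, and Lineage S only — synapomorphy for {Lineage A, Lineage H, Lineage L, Lineage S}.
Only Lineage A, Lineage L, and Lineage S show the derived state '1' for IV, supporting them as a clade.
Most parsimonious ingroup topology: (((Lineage L,(Lineage A,Lineage S)),Lineage H),Lineage M).
Lineage S and Lineage A share a more recent common ancestor with each other than either does with Lineage L, so Lineage L is the least closely related of the three.

Lineage L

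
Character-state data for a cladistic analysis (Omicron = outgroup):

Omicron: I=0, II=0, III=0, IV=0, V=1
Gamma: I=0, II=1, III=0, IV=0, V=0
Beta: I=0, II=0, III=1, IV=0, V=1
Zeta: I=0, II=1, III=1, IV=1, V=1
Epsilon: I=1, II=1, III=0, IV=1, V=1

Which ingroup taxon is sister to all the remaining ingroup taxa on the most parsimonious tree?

Character polarity is set by the outgroup: the derived state is whichever differs from the outgroup's state, so for V the derived state is '0', and for the remaining characters it is '1'.
I: derived state '1' in Epsilon only — an autapomorphy, so it tells us nothing about relationships among taxa.
Only Epsilon, Gamma, and Zeta show the derived state '1' for II, supporting them as a clade.
III groups Beta and Zeta, which is incompatible with the clades supported by the remaining characters; treating it as convergent (homoplasy) costs fewer steps than any alternative tree.
Only Epsilon and Zeta show the derived state '1' for IV, supporting them as a clade.
V: derived state '0' in Gamma only — an autapomorphy, so it tells us nothing about relationships among taxa.
Most parsimonious ingroup topology: ((Gamma,(Zeta,Epsilon)),Beta).
Beta is sister to the clade containing all other ingroup taxa, so it is the earliest-diverging (most basal) ingroup lineage.

Beta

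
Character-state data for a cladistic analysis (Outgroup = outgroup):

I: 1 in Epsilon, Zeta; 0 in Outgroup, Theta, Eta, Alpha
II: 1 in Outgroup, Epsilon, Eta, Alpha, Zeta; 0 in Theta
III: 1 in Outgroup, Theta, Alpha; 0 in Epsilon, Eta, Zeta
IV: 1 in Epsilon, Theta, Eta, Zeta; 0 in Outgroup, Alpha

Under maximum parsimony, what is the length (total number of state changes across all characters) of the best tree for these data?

Character polarity is set by the outgroup: the derived state is whichever differs from the outgroup's state, so for II, III the derived state is '0', and for the remaining characters it is '1'.
I: derived state '1' in Epsilon and Zeta only — synapomorphy for {Epsilon, Zeta}.
II (derived state '0') is unique to Theta (autapomorphy; uninformative for grouping).
III (derived state '0') is shared by Epsilon, Eta, and Zeta — a synapomorphy uniting that clade.
IV: derived state '1' in Epsilon, Eta, Theta, and Zeta only — synapomorphy for {Epsilon, Eta, Theta, Zeta}.
Most parsimonious ingroup topology: ((((Epsilon,Zeta),Eta),Theta),Alpha).
Changes per character on this tree: I: 1; II: 1; III: 1; IV: 1.
Total = 4.

4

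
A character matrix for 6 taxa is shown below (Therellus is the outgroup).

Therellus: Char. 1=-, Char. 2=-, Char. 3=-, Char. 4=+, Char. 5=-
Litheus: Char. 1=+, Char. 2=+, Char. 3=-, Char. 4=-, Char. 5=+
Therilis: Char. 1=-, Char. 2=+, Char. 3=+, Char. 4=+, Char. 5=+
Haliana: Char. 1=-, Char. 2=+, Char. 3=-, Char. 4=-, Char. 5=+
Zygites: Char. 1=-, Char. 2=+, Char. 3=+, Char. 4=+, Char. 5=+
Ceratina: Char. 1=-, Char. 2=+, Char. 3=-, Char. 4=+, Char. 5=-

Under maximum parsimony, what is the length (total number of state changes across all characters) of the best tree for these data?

Character polarity is set by the outgroup: the derived state is whichever differs from the outgroup's state, so for Char. 4 the derived state is '-', and for the remaining characters it is '+'.
Char. 1 (derived state '+') is unique to Litheus (autapomorphy; uninformative for grouping).
All ingroup taxa share the derived state '+' for Char. 2; it defines the ingroup but does not resolve relationships within it.
Only Therilis and Zygites show the derived state '+' for Char. 3, supporting them as a clade.
Only Haliana and Litheus show the derived state '-' for Char. 4, supporting them as a clade.
Only Haliana, Litheus, Therilis, and Zygites show the derived state '+' for Char. 5, supporting them as a clade.
Most parsimonious ingroup topology: (((Litheus,Haliana),(Therilis,Zygites)),Ceratina).
Changes per character on this tree: Char. 1: 1; Char. 2: 1; Char. 3: 1; Char. 4: 1; Char. 5: 1.
Total = 5.

5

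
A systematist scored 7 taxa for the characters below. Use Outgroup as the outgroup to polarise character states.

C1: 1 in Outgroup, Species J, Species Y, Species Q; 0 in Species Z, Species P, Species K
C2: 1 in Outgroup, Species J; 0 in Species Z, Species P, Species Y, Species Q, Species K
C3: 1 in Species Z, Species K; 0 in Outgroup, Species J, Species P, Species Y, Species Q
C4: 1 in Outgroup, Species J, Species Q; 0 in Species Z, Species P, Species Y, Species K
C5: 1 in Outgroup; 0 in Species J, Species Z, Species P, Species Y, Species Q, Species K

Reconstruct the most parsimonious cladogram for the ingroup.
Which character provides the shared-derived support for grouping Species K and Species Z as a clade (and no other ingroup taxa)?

C3

Character polarity is set by the outgroup: the derived state is whichever differs from the outgroup's state, so for C1, C2, C4, C5 the derived state is '0', and for the remaining characters it is '1'.
C1 (derived state '0') is shared by Species K, Species P, and Species Z — a synapomorphy uniting that clade.
C2: derived state '0' in Species K, Species P, Species Q, Species Y, and Species Z only — synapomorphy for {Species K, Species P, Species Q, Species Y, Species Z}.
C3 (derived state '1') is shared by Species K and Species Z — a synapomorphy uniting that clade.
C4 (derived state '0') is shared by Species K, Species P, Species Y, and Species Z — a synapomorphy uniting that clade.
C5 (derived state '0') is shared by all ingroup taxa — unites the whole ingroup.
Most parsimonious ingroup topology: (Species J,((((Species Z,Species K),Species P),Species Y),Species Q)).
The clade {Species K, Species Z} is supported by C3: its derived state '1' occurs in exactly those taxa and in no other taxon (including the outgroup).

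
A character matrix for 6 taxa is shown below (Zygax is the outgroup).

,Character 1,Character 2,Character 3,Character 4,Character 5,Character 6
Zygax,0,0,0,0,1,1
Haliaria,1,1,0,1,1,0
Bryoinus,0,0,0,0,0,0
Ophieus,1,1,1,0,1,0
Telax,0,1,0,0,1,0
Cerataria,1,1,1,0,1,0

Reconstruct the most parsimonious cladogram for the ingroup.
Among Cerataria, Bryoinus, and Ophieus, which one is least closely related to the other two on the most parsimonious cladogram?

Character polarity is set by the outgroup: the derived state is whichever differs from the outgroup's state, so for Character 5, Character 6 the derived state is '0', and for the remaining characters it is '1'.
Character 1 (derived state '1') is shared by Cerataria, Haliaria, and Ophieus — a synapomorphy uniting that clade.
Character 2: derived state '1' in Cerataria, Haliaria, Ophieus, and Telax only — synapomorphy for {Cerataria, Haliaria, Ophieus, Telax}.
Character 3 (derived state '1') is shared by Cerataria and Ophieus — a synapomorphy uniting that clade.
Character 4: derived state '1' in Haliaria only — an autapomorphy, so it tells us nothing about relationships among taxa.
Character 5: derived state '0' in Bryoinus only — an autapomorphy, so it tells us nothing about relationships among taxa.
All ingroup taxa share the derived state '0' for Character 6; it defines the ingroup but does not resolve relationships within it.
Most parsimonious ingroup topology: (((Haliaria,(Ophieus,Cerataria)),Telax),Bryoinus).
Cerataria and Ophieus share a more recent common ancestor with each other than either does with Bryoinus, so Bryoinus is the least closely related of the three.

Bryoinus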